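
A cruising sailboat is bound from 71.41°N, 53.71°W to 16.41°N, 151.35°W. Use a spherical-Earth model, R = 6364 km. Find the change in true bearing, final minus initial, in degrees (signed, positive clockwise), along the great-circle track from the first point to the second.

Initial bearing θ₁ = atan2(sin Δλ cos φ₂, cos φ₁ sin φ₂ − sin φ₁ cos φ₂ cos Δλ) = 282.51°
Final bearing θ₂ = (initial bearing from the destination back to the start) + 180° = 198.93°
Δθ = θ₂ − θ₁ = -83.6°

-83.6°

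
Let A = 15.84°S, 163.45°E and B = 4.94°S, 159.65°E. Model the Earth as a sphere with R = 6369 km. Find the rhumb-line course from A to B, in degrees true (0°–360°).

Δψ = ln[tan(π/4+φ₂/2)/tan(π/4+φ₁/2)] = +0.1937
Δλ = -0.0663 rad (taken the short way round)
course = atan2(Δλ, Δψ) = 341.10°

341.1°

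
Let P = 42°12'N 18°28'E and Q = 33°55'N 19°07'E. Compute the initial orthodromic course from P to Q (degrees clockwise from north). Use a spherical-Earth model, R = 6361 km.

176.3°

θ = atan2( sin Δλ·cos φ₂ ,  cos φ₁ sin φ₂ − sin φ₁ cos φ₂ cos Δλ )
  = atan2(+0.0094, -0.1440) = 176.26°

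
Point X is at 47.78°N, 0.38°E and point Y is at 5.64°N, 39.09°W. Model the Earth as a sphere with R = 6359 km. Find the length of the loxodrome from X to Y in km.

6011 km

Δψ = ln[tan(π/4+φ₂/2)/tan(π/4+φ₁/2)] = -0.8531;  Δφ = -0.7355 rad,  Δλ = -0.6889 rad
q = Δφ/Δψ = 0.8621
d = R·√(Δφ² + q²Δλ²) = 6359·0.94531 = 6011 km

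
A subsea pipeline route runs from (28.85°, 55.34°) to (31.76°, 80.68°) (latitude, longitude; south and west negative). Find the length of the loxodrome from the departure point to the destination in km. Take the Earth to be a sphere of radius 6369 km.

Rhumb course C = atan2(Δλ, Δψ) with Δψ = ln[tan(π/4+φ₂/2)/tan(π/4+φ₁/2)] = +0.0588, Δλ = +0.4423 → C = 82.42°
d = R·|Δφ| / |cos C| = 6369·0.05079 / 0.13188 = 2453 km

2453 km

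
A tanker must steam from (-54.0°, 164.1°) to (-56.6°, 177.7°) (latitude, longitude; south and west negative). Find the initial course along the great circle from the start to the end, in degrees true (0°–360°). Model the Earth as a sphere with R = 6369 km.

114.1°

θ = atan2( sin Δλ·cos φ₂ ,  cos φ₁ sin φ₂ − sin φ₁ cos φ₂ cos Δλ )
  = atan2(+0.1294, -0.0579) = 114.08°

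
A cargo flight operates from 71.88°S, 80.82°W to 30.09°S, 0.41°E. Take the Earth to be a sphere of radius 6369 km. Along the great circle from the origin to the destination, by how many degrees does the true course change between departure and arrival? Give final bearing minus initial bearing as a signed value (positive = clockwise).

-71.0°

At departure: θ₁ = atan2(sin Δλ cos φ₂, cos φ₁ sin φ₂ − sin φ₁ cos φ₂ cos Δλ) = 92.05°
At arrival: θ₂ = atan2(sin Δλ cos φ₁, −cos φ₂ sin φ₁ + sin φ₂ cos φ₁ cos Δλ) = 21.05°
Δθ = θ₂ − θ₁ = -71.0°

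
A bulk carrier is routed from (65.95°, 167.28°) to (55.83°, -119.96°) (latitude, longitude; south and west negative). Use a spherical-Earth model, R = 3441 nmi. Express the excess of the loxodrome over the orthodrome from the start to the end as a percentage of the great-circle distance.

5.5%

Great circle: σ = 0.6034 rad → d_gc = Rσ = 2076.4 nmi
Rhumb: Δφ = -0.1766, Δλ = +1.2699, Δψ = -0.3666, q = Δφ/Δψ = 0.4817 → d_rh = R√(Δφ²+q²Δλ²) = 2191.0 nmi
Excess = (2191.0 − 2076.4) / 2076.4 = 114.6 / 2076.4 = 5.52% ≈ 5.5%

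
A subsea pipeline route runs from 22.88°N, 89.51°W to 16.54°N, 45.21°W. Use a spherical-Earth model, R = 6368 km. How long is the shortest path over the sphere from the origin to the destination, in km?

4671 km

cos σ = sin φ₁ sin φ₂ + cos φ₁ cos φ₂ cos Δλ
      = sin(22.88°)sin(16.54°) + cos(22.88°)cos(16.54°)cos(44.30°) = 0.7428
σ = 42.031° → d = Rσ = 6368·0.73358 = 4671 km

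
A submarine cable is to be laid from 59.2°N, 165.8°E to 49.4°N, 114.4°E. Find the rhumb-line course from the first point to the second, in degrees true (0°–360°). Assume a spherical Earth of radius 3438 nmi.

Δψ = ln[tan(π/4+φ₂/2)/tan(π/4+φ₁/2)] = -0.2949
Δλ = -0.8971 rad (taken the short way round)
course = atan2(Δλ, Δψ) = 251.80°

251.8°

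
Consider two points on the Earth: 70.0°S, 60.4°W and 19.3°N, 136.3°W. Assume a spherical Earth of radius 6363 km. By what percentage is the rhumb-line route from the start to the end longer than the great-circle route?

2.4%

Great circle: σ = 1.8049 rad → d_gc = Rσ = 11484.4 km
Rhumb: Δφ = +1.5586, Δλ = -1.3247, Δψ = +2.0788, q = Δφ/Δψ = 0.7497 → d_rh = R√(Δφ²+q²Δλ²) = 11759.7 km
Excess = (11759.7 − 11484.4) / 11484.4 = 275.3 / 11484.4 = 2.40% ≈ 2.4%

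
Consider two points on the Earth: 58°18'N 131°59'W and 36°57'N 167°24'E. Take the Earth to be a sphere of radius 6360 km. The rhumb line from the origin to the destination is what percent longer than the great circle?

Great circle: σ = 0.7706 rad → d_gc = Rσ = 4901.1 km
Rhumb: Δφ = -0.3726, Δλ = -1.0580, Δψ = -0.5642, q = Δφ/Δψ = 0.6605 → d_rh = R√(Δφ²+q²Δλ²) = 5036.5 km
Excess = (5036.5 − 4901.1) / 4901.1 = 135.4 / 4901.1 = 2.76% ≈ 2.8%

2.8%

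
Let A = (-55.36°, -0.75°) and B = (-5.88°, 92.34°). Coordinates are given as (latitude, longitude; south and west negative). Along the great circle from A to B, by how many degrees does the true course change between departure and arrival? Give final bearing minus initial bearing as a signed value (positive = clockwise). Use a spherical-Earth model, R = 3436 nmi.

Initial bearing θ₁ = atan2(sin Δλ cos φ₂, cos φ₁ sin φ₂ − sin φ₁ cos φ₂ cos Δλ) = 95.88°
Final bearing θ₂ = (initial bearing from the destination back to the start) + 180° = 34.64°
Δθ = θ₂ − θ₁ = -61.2°

-61.2°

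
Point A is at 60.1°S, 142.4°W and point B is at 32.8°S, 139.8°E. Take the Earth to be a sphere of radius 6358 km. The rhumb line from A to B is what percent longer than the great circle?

4.6%

Great circle: σ = 0.9786 rad → d_gc = Rσ = 6222.2 km
Rhumb: Δφ = +0.4765, Δλ = -1.3579, Δψ = +0.7139, q = Δφ/Δψ = 0.6674 → d_rh = R√(Δφ²+q²Δλ²) = 6510.0 km
Excess = (6510.0 − 6222.2) / 6222.2 = 287.8 / 6222.2 = 4.63% ≈ 4.6%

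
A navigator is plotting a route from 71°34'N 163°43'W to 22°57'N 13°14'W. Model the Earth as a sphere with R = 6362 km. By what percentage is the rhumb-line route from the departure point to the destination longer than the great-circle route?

Great circle: σ = 1.4540 rad → d_gc = Rσ = 9250.3 km
Rhumb: Δφ = -0.8485, Δλ = +2.6264, Δψ = -1.4068, q = Δφ/Δψ = 0.6031 → d_rh = R√(Δφ²+q²Δλ²) = 11432.9 km
Excess = (11432.9 − 9250.3) / 9250.3 = 2182.6 / 9250.3 = 23.59% ≈ 23.6%

23.6%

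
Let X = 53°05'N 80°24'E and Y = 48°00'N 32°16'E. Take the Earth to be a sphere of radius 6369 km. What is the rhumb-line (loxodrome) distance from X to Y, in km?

Rhumb course C = atan2(Δλ, Δψ) with Δψ = ln[tan(π/4+φ₂/2)/tan(π/4+φ₁/2)] = -0.1398, Δλ = -0.8401 → C = 260.55°
d = R·|Δφ| / |cos C| = 6369·0.08872 / 0.16414 = 3443 km

3443 km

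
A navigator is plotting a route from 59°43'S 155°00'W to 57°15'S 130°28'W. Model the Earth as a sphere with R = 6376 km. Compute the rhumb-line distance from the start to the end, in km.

1453 km

Δψ = ln[tan(π/4+φ₂/2)/tan(π/4+φ₁/2)] = +0.0824;  Δφ = +0.0431 rad,  Δλ = +0.4282 rad
q = Δφ/Δψ = 0.5225
d = R·√(Δφ² + q²Δλ²) = 6376·0.22783 = 1453 km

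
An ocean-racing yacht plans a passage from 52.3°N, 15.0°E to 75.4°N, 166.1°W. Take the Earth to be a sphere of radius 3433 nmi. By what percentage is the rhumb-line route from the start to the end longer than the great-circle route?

47.5%

Great circle: σ = 0.9128 rad → d_gc = Rσ = 3133.5 nmi
Rhumb: Δφ = +0.4032, Δλ = +3.1224, Δψ = +0.9802, q = Δφ/Δψ = 0.4113 → d_rh = R√(Δφ²+q²Δλ²) = 4621.0 nmi
Excess = (4621.0 − 3133.5) / 3133.5 = 1487.5 / 3133.5 = 47.47% ≈ 47.5%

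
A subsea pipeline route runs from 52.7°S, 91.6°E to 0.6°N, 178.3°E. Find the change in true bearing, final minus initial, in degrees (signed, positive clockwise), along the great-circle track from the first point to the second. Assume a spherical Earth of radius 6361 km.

-49.8°

Initial bearing θ₁ = atan2(sin Δλ cos φ₂, cos φ₁ sin φ₂ − sin φ₁ cos φ₂ cos Δλ) = 87.01°
Final bearing θ₂ = (initial bearing from the destination back to the start) + 180° = 37.24°
Δθ = θ₂ − θ₁ = -49.8°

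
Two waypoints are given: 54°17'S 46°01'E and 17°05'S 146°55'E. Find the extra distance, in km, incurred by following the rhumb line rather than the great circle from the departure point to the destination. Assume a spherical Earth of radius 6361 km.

544 km

Great circle: cos σ = sin φ₁ sin φ₂ + cos φ₁ cos φ₂ cos Δλ,  σ = 1.4374 rad → d_gc = 9143.4 km
Rhumb line: Δψ = +0.8299, q = Δφ/Δψ = 0.7823, d_rh = R√(Δφ²+q²Δλ²) = 9687.7 km
Excess = 9687.7 − 9143.4 = 544.3 ≈ 544 km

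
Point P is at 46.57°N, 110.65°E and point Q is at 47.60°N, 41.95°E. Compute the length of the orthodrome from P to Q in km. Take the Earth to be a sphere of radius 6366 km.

5022 km

Haversine: a = sin²(Δφ/2)+cos φ₁ cos φ₂ sin²(Δλ/2) = 0.14767;  σ = 2·atan2(√a,√(1−a))
σ = 45.197° → d = Rσ = 6366·0.78884 = 5022 km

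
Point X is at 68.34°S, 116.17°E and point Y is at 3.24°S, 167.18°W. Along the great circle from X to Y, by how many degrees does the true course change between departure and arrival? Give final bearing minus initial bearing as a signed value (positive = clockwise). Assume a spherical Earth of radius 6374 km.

Initial bearing θ₁ = atan2(sin Δλ cos φ₂, cos φ₁ sin φ₂ − sin φ₁ cos φ₂ cos Δλ) = 78.74°
Final bearing θ₂ = (initial bearing from the destination back to the start) + 180° = 21.26°
Δθ = θ₂ − θ₁ = -57.5°

-57.5°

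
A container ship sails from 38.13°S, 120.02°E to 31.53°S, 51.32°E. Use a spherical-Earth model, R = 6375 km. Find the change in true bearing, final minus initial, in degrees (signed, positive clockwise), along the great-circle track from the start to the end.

+42.7°

At departure: θ₁ = atan2(sin Δλ cos φ₂, cos φ₁ sin φ₂ − sin φ₁ cos φ₂ cos Δλ) = 254.50°
At arrival: θ₂ = atan2(sin Δλ cos φ₁, −cos φ₂ sin φ₁ + sin φ₂ cos φ₁ cos Δλ) = 297.21°
Δθ = θ₂ − θ₁ = +42.7°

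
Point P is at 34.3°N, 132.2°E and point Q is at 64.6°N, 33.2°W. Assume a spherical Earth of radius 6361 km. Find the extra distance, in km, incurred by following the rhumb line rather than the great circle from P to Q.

2953 km

Great circle: cos σ = sin φ₁ sin φ₂ + cos φ₁ cos φ₂ cos Δλ,  σ = 1.4039 rad → d_gc = 8930.0 km
Rhumb line: Δψ = +0.8521, q = Δφ/Δψ = 0.6206, d_rh = R√(Δφ²+q²Δλ²) = 11882.9 km
Excess = 11882.9 − 8930.0 = 2952.9 ≈ 2953 km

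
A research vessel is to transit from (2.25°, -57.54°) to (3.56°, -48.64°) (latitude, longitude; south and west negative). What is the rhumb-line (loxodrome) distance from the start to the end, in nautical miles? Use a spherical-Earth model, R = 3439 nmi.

539 nmi

Δψ = ln[tan(π/4+φ₂/2)/tan(π/4+φ₁/2)] = +0.0229;  Δφ = +0.0229 rad,  Δλ = +0.1553 rad
q = Δφ/Δψ = 0.9987
d = R·√(Δφ² + q²Δλ²) = 3439·0.15681 = 539 nmi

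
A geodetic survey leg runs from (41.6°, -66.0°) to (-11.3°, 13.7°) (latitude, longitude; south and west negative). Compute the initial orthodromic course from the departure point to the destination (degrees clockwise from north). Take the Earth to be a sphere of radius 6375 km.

θ = atan2( sin Δλ·cos φ₂ ,  cos φ₁ sin φ₂ − sin φ₁ cos φ₂ cos Δλ )
  = atan2(+0.9648, -0.2629) = 105.24°

105.2°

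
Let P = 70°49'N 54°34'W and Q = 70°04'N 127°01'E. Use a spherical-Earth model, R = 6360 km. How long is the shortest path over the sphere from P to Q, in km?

4342 km

Haversine: a = sin²(Δφ/2)+cos φ₁ cos φ₂ sin²(Δλ/2) = 0.11205;  σ = 2·atan2(√a,√(1−a))
σ = 39.113° → d = Rσ = 6360·0.68265 = 4342 km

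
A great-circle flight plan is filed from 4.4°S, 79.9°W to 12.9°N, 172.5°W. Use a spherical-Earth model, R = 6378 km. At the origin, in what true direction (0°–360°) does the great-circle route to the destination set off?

282.7°

θ = atan2( sin Δλ·cos φ₂ ,  cos φ₁ sin φ₂ − sin φ₁ cos φ₂ cos Δλ )
  = atan2(-0.9738, +0.2192) = 282.69°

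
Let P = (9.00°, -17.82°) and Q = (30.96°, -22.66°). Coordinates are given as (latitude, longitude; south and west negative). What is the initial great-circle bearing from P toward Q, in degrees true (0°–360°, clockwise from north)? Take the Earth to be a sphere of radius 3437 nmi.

349.1°

θ = atan2( sin Δλ·cos φ₂ ,  cos φ₁ sin φ₂ − sin φ₁ cos φ₂ cos Δλ )
  = atan2(-0.0724, +0.3744) = 349.06°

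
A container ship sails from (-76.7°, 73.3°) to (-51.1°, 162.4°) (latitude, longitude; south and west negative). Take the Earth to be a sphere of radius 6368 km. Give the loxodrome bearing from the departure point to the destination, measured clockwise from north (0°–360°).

54.5°

Meridional parts: M(φ₁)=-2.1491, M(φ₂)=-1.0409 → ΔM = +1.1082;  Δλ = +1.5551 rad
tan C = Δλ / ΔM = +1.4032 → C = 54.53°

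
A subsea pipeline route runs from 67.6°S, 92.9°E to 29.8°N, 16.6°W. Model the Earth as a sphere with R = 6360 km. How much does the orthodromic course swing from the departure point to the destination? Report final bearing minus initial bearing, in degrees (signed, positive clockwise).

+69.6°

Initial bearing θ₁ = atan2(sin Δλ cos φ₂, cos φ₁ sin φ₂ − sin φ₁ cos φ₂ cos Δλ) = 264.52°
Final bearing θ₂ = (initial bearing from the destination back to the start) + 180° = 334.08°
Δθ = θ₂ − θ₁ = +69.6°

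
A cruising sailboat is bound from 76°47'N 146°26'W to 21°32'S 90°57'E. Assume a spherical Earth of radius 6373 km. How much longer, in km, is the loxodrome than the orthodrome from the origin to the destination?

1156 km

Great circle: cos σ = sin φ₁ sin φ₂ + cos φ₁ cos φ₂ cos Δλ,  σ = 2.0623 rad → d_gc = 13143.1 km
Rhumb line: Δψ = -2.5404, q = Δφ/Δψ = 0.6755, d_rh = R√(Δφ²+q²Δλ²) = 14298.8 km
Excess = 14298.8 − 13143.1 = 1155.7 ≈ 1156 km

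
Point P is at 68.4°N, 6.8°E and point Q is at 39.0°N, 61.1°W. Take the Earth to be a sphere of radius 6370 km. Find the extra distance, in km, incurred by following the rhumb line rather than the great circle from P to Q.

Great circle: cos σ = sin φ₁ sin φ₂ + cos φ₁ cos φ₂ cos Δλ,  σ = 0.8055 rad → d_gc = 5131.0 km
Rhumb line: Δψ = -0.9164, q = Δφ/Δψ = 0.5599, d_rh = R√(Δφ²+q²Δλ²) = 5343.1 km
Excess = 5343.1 − 5131.0 = 212.1 ≈ 212 km

212 km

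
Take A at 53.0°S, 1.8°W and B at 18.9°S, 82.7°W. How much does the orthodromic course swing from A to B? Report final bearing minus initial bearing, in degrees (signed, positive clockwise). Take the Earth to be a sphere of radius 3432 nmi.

+55.3°

Initial bearing θ₁ = atan2(sin Δλ cos φ₂, cos φ₁ sin φ₂ − sin φ₁ cos φ₂ cos Δλ) = 265.38°
Final bearing θ₂ = (initial bearing from the destination back to the start) + 180° = 320.65°
Δθ = θ₂ − θ₁ = +55.3°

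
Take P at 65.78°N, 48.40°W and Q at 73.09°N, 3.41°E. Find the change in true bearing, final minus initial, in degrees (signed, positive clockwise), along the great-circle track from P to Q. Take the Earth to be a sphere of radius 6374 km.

+49.0°

Initial bearing θ₁ = atan2(sin Δλ cos φ₂, cos φ₁ sin φ₂ − sin φ₁ cos φ₂ cos Δλ) = 45.01°
Final bearing θ₂ = (initial bearing from the destination back to the start) + 180° = 94.01°
Δθ = θ₂ − θ₁ = +49.0°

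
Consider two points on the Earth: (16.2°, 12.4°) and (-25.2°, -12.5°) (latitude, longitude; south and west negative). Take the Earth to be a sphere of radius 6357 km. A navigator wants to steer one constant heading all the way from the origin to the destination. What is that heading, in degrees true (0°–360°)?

Meridional parts: M(φ₁)=+0.2866, M(φ₂)=-0.4547 → ΔM = -0.7413;  Δλ = -0.4346 rad
tan C = Δλ / ΔM = +0.5862 → C = 210.38°

210.4°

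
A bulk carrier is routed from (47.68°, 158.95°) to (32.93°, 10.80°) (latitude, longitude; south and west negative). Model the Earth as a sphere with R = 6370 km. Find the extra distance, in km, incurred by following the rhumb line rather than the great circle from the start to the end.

2079 km

Great circle: cos σ = sin φ₁ sin φ₂ + cos φ₁ cos φ₂ cos Δλ,  σ = 1.6489 rad → d_gc = 10503.8 km
Rhumb line: Δψ = -0.3399, q = Δφ/Δψ = 0.7574, d_rh = R√(Δφ²+q²Δλ²) = 12583.1 km
Excess = 12583.1 − 10503.8 = 2079.3 ≈ 2079 km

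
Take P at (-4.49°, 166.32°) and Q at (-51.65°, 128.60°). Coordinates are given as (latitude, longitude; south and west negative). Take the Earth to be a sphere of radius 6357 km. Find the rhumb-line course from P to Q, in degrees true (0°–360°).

214.0°

Meridional parts: M(φ₁)=-0.0784, M(φ₂)=-1.0563 → ΔM = -0.9778;  Δλ = -0.6583 rad
tan C = Δλ / ΔM = +0.6733 → C = 213.95°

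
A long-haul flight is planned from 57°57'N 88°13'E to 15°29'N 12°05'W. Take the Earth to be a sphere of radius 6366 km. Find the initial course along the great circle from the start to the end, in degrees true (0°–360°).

N = sin Δλ·cos φ₂ = -0.9482;  D = cos φ₁ sin φ₂ − sin φ₁ cos φ₂ cos Δλ = +0.2877
initial course = atan2(N, D) = 286.88°

286.9°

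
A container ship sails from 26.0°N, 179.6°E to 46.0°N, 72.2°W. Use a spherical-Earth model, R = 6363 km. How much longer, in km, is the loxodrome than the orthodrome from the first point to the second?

645 km

Great circle: cos σ = sin φ₁ sin φ₂ + cos φ₁ cos φ₂ cos Δλ,  σ = 1.4502 rad → d_gc = 9227.46 km
Rhumb line: Δψ = +0.4361, q = Δφ/Δψ = 0.8005, d_rh = R√(Δφ²+q²Δλ²) = 9872.00 km
Excess = 9872.00 − 9227.46 = 644.54 ≈ 645 km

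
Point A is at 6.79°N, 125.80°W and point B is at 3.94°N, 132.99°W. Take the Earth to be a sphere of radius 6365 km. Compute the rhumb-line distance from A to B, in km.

Rhumb course C = atan2(Δλ, Δψ) with Δψ = ln[tan(π/4+φ₂/2)/tan(π/4+φ₁/2)] = -0.0500, Δλ = -0.1255 → C = 248.29°
d = R·|Δφ| / |cos C| = 6365·0.04974 / 0.36992 = 856 km

856 km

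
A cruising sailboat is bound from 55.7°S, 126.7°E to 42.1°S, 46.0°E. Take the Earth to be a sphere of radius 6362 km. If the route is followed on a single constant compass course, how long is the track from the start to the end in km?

6032 km

Δψ = ln[tan(π/4+φ₂/2)/tan(π/4+φ₁/2)] = +0.3642;  Δφ = +0.2374 rad,  Δλ = -1.4085 rad
q = Δφ/Δψ = 0.6517
d = R·√(Δφ² + q²Δλ²) = 6362·0.94815 = 6032 km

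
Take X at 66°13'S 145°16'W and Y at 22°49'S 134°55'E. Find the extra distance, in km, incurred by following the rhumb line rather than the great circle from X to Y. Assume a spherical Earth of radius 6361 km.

343 km

Great circle: cos σ = sin φ₁ sin φ₂ + cos φ₁ cos φ₂ cos Δλ,  σ = 1.1367 rad → d_gc = 7230.7 km
Rhumb line: Δψ = +1.1487, q = Δφ/Δψ = 0.6594, d_rh = R√(Δφ²+q²Δλ²) = 7573.6 km
Excess = 7573.6 − 7230.7 = 342.9 ≈ 343 km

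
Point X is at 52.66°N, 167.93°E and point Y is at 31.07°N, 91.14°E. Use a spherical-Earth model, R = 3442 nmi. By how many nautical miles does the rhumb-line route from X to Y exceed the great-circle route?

134 nmi

Great circle: cos σ = sin φ₁ sin φ₂ + cos φ₁ cos φ₂ cos Δλ,  σ = 1.0133 rad → d_gc = 3487.9 nmi
Rhumb line: Δψ = -0.5140, q = Δφ/Δψ = 0.7331, d_rh = R√(Δφ²+q²Δλ²) = 3621.9 nmi
Excess = 3621.9 − 3487.9 = 134.0 ≈ 134 nmi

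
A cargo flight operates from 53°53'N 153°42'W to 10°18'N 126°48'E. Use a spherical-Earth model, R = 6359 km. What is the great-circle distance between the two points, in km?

Haversine: a = sin²(Δφ/2)+cos φ₁ cos φ₂ sin²(Δλ/2) = 0.37494;  σ = 2·atan2(√a,√(1−a))
σ = 75.515° → d = Rσ = 6359·1.31799 = 8381 km

8381 km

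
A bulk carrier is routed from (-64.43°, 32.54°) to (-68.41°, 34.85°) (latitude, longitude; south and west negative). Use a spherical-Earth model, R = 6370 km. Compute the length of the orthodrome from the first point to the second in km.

454 km

cos σ = sin φ₁ sin φ₂ + cos φ₁ cos φ₂ cos Δλ
      = sin(-64.43°)sin(-68.41°) + cos(-64.43°)cos(-68.41°)cos(2.31°) = 0.9975
σ = 4.085° → d = Rσ = 6370·0.07130 = 454 km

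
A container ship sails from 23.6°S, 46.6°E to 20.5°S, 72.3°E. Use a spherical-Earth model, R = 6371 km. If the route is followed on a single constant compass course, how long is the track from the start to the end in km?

Δψ = ln[tan(π/4+φ₂/2)/tan(π/4+φ₁/2)] = +0.0584;  Δφ = +0.0541 rad,  Δλ = +0.4485 rad
q = Δφ/Δψ = 0.9267
d = R·√(Δφ² + q²Δλ²) = 6371·0.41918 = 2671 km

2671 km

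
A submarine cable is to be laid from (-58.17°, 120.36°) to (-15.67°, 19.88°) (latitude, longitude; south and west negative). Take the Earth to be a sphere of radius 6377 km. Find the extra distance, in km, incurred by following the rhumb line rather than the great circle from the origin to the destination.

574 km

Great circle: cos σ = sin φ₁ sin φ₂ + cos φ₁ cos φ₂ cos Δλ,  σ = 1.4332 rad → d_gc = 9139.83 km
Rhumb line: Δψ = +0.9778, q = Δφ/Δψ = 0.7586, d_rh = R√(Δφ²+q²Δλ²) = 9713.34 km
Excess = 9713.34 − 9139.83 = 573.51 ≈ 574 km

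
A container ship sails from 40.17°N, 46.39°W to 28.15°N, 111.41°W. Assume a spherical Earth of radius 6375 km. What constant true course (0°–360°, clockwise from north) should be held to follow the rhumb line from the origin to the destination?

Δψ = ln[tan(π/4+φ₂/2)/tan(π/4+φ₁/2)] = -0.2544
Δλ = -1.1348 rad (taken the short way round)
course = atan2(Δλ, Δψ) = 257.36°

257.4°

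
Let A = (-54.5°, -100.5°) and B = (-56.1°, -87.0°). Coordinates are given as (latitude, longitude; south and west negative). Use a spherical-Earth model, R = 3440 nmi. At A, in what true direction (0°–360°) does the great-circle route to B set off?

θ = atan2( sin Δλ·cos φ₂ ,  cos φ₁ sin φ₂ − sin φ₁ cos φ₂ cos Δλ )
  = atan2(+0.1302, -0.0405) = 107.27°

107.3°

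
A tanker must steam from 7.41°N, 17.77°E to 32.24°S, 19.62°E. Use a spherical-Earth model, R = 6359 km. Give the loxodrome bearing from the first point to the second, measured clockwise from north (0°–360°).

Meridional parts: M(φ₁)=+0.1297, M(φ₂)=-0.5950 → ΔM = -0.7247;  Δλ = +0.0323 rad
tan C = Δλ / ΔM = -0.0446 → C = 177.45°

177.4°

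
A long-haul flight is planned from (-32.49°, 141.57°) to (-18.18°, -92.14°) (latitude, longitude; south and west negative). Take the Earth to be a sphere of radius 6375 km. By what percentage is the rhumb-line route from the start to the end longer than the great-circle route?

6.3%

Great circle: σ = 1.8825 rad → d_gc = Rσ = 12001.2 km
Rhumb: Δφ = +0.2498, Δλ = +2.2042, Δψ = +0.2774, q = Δφ/Δψ = 0.9004 → d_rh = R√(Δφ²+q²Δλ²) = 12752.0 km
Excess = (12752.0 − 12001.2) / 12001.2 = 750.8 / 12001.2 = 6.26% ≈ 6.3%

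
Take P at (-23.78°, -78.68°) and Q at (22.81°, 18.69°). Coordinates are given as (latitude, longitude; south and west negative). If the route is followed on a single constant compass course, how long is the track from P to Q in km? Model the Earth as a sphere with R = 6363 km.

11715 km

Δψ = ln[tan(π/4+φ₂/2)/tan(π/4+φ₁/2)] = +0.8366;  Δφ = +0.8131 rad,  Δλ = +1.6994 rad
q = Δφ/Δψ = 0.9720
d = R·√(Δφ² + q²Δλ²) = 6363·1.84117 = 11715 km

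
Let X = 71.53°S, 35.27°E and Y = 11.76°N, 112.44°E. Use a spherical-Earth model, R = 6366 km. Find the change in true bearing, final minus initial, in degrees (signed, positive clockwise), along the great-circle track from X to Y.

-56.0°

Initial bearing θ₁ = atan2(sin Δλ cos φ₂, cos φ₁ sin φ₂ − sin φ₁ cos φ₂ cos Δλ) = 74.16°
Final bearing θ₂ = (initial bearing from the destination back to the start) + 180° = 18.14°
Δθ = θ₂ − θ₁ = -56.0°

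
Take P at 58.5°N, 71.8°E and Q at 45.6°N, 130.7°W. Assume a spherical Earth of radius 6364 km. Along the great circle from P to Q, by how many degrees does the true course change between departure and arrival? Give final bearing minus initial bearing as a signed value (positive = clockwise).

+151.9°

At departure: θ₁ = atan2(sin Δλ cos φ₂, cos φ₁ sin φ₂ − sin φ₁ cos φ₂ cos Δλ) = 16.15°
At arrival: θ₂ = atan2(sin Δλ cos φ₁, −cos φ₂ sin φ₁ + sin φ₂ cos φ₁ cos Δλ) = 168.01°
Δθ = θ₂ − θ₁ = +151.9°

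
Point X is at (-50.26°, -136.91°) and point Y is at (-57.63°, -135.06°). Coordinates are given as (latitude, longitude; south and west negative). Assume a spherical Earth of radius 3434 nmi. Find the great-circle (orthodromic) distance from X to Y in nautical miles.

446 nmi

Haversine: a = sin²(Δφ/2)+cos φ₁ cos φ₂ sin²(Δλ/2) = 0.00422;  σ = 2·atan2(√a,√(1−a))
σ = 7.449° → d = Rσ = 3434·0.13001 = 446 nmi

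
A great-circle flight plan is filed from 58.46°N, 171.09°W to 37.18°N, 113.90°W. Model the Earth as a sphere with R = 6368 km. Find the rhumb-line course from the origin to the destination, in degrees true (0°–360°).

119.5°

Δψ = ln[tan(π/4+φ₂/2)/tan(π/4+φ₁/2)] = -0.5645
Δλ = +0.9982 rad (taken the short way round)
course = atan2(Δλ, Δψ) = 119.49°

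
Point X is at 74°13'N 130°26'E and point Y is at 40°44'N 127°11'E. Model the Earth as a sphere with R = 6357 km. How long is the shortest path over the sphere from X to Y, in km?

3719 km

Haversine: a = sin²(Δφ/2)+cos φ₁ cos φ₂ sin²(Δλ/2) = 0.08314;  σ = 2·atan2(√a,√(1−a))
σ = 33.518° → d = Rσ = 6357·0.58500 = 3719 km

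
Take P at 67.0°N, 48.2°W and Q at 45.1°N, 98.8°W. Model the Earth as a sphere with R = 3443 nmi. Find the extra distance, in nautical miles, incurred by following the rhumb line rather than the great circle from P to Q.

48 nmi

Great circle: cos σ = sin φ₁ sin φ₂ + cos φ₁ cos φ₂ cos Δλ,  σ = 0.5969 rad → d_gc = 2055.1 nmi
Rhumb line: Δψ = -0.7085, q = Δφ/Δψ = 0.5395, d_rh = R√(Δφ²+q²Δλ²) = 2103.1 nmi
Excess = 2103.1 − 2055.1 = 48.0 ≈ 48 nmi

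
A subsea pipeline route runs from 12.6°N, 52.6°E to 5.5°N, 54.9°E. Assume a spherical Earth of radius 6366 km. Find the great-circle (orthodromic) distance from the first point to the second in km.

Haversine: a = sin²(Δφ/2)+cos φ₁ cos φ₂ sin²(Δλ/2) = 0.00423;  σ = 2·atan2(√a,√(1−a))
σ = 7.454° → d = Rσ = 6366·0.13010 = 828 km

828 km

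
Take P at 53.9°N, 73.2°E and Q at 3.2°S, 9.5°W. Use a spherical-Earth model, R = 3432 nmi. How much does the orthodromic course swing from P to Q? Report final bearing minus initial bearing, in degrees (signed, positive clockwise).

At departure: θ₁ = atan2(sin Δλ cos φ₂, cos φ₁ sin φ₂ − sin φ₁ cos φ₂ cos Δλ) = 262.21°
At arrival: θ₂ = atan2(sin Δλ cos φ₁, −cos φ₂ sin φ₁ + sin φ₂ cos φ₁ cos Δλ) = 215.78°
Δθ = θ₂ − θ₁ = -46.4°

-46.4°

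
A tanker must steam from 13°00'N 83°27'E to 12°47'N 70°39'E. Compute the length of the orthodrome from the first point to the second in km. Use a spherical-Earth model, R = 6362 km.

cos σ = sin φ₁ sin φ₂ + cos φ₁ cos φ₂ cos Δλ
      = sin(13.00°)sin(12.78°) + cos(13.00°)cos(12.78°)cos(-12.80°) = 0.9764
σ = 12.478° → d = Rσ = 6362·0.21778 = 1386 km

1386 km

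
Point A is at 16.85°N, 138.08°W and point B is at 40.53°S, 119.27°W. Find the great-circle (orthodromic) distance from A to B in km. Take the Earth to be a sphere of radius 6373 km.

6672 km

cos σ = sin φ₁ sin φ₂ + cos φ₁ cos φ₂ cos Δλ
      = sin(16.85°)sin(-40.53°) + cos(16.85°)cos(-40.53°)cos(18.81°) = 0.5002
σ = 59.986° → d = Rσ = 6373·1.04695 = 6672 km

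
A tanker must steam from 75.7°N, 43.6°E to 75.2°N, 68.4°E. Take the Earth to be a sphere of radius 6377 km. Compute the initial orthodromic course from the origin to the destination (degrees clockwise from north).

82.5°

θ = atan2( sin Δλ·cos φ₂ ,  cos φ₁ sin φ₂ − sin φ₁ cos φ₂ cos Δλ )
  = atan2(+0.1071, +0.0141) = 82.50°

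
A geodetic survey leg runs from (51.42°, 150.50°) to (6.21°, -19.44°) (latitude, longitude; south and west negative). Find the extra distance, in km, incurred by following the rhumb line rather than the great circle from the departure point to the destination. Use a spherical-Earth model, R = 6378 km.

3088 km

Great circle: cos σ = sin φ₁ sin φ₂ + cos φ₁ cos φ₂ cos Δλ,  σ = 2.1245 rad → d_gc = 13550.2 km
Rhumb line: Δψ = -0.9412, q = Δφ/Δψ = 0.8383, d_rh = R√(Δφ²+q²Δλ²) = 16638.3 km
Excess = 16638.3 − 13550.2 = 3088.1 ≈ 3088 km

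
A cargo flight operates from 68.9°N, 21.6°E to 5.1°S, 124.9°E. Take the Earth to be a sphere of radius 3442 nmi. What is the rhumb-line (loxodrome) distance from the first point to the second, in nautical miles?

6346 nmi

Δψ = ln[tan(π/4+φ₂/2)/tan(π/4+φ₁/2)] = -1.7698;  Δφ = -1.2915 rad,  Δλ = +1.8029 rad
q = Δφ/Δψ = 0.7298
d = R·√(Δφ² + q²Δλ²) = 3442·1.84367 = 6346 nmi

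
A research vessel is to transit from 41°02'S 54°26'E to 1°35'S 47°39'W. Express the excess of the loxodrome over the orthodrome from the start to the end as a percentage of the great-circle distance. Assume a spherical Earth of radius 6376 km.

Great circle: σ = 1.7110 rad → d_gc = Rσ = 10909.1 km
Rhumb: Δφ = +0.6885, Δλ = -1.7817, Δψ = +0.7590, q = Δφ/Δψ = 0.9072 → d_rh = R√(Δφ²+q²Δλ²) = 11201.5 km
Excess = (11201.5 − 10909.1) / 10909.1 = 292.4 / 10909.1 = 2.68% ≈ 2.7%

2.7%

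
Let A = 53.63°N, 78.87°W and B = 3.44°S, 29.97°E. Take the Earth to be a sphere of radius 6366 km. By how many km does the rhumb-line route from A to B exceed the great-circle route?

527 km

Great circle: cos σ = sin φ₁ sin φ₂ + cos φ₁ cos φ₂ cos Δλ,  σ = 1.8126 rad → d_gc = 11539.1 km
Rhumb line: Δψ = -1.1733, q = Δφ/Δψ = 0.8489, d_rh = R√(Δφ²+q²Δλ²) = 12066.4 km
Excess = 12066.4 − 11539.1 = 527.3 ≈ 527 km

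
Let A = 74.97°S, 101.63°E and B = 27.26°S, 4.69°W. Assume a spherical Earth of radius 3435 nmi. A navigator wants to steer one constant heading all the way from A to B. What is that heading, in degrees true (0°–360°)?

309.5°

Δψ = ln[tan(π/4+φ₂/2)/tan(π/4+φ₁/2)] = +1.5308
Δλ = -1.8556 rad (taken the short way round)
course = atan2(Δλ, Δψ) = 309.52°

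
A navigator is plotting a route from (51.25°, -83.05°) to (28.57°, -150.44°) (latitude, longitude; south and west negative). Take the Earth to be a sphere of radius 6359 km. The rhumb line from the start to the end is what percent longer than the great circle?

2.7%

Great circle: σ = 0.9468 rad → d_gc = Rσ = 6020.5 km
Rhumb: Δφ = -0.3958, Δλ = -1.1762, Δψ = -0.5244, q = Δφ/Δψ = 0.7549 → d_rh = R√(Δφ²+q²Δλ²) = 6181.6 km
Excess = (6181.6 − 6020.5) / 6020.5 = 161.1 / 6020.5 = 2.68% ≈ 2.7%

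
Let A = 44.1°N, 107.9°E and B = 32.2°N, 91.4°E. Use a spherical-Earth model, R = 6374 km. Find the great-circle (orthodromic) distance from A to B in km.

1952 km

cos σ = sin φ₁ sin φ₂ + cos φ₁ cos φ₂ cos Δλ
      = sin(44.10°)sin(32.20°) + cos(44.10°)cos(32.20°)cos(-16.50°) = 0.9535
σ = 17.544° → d = Rσ = 6374·0.30620 = 1952 km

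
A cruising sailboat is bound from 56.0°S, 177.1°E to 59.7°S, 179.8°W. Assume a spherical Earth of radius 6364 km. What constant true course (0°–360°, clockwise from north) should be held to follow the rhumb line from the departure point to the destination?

Δψ = ln[tan(π/4+φ₂/2)/tan(π/4+φ₁/2)] = -0.1215
Δλ = +0.0541 rad (taken the short way round)
course = atan2(Δλ, Δψ) = 155.99°

156.0°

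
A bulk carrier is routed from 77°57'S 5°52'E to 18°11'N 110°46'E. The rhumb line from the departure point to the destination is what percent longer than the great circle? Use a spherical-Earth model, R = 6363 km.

Great circle: σ = 1.9350 rad → d_gc = Rσ = 12312.2 km
Rhumb: Δφ = +1.6778, Δλ = +1.8309, Δψ = +2.5714, q = Δφ/Δψ = 0.6525 → d_rh = R√(Δφ²+q²Δλ²) = 13105.7 km
Excess = (13105.7 − 12312.2) / 12312.2 = 793.5 / 12312.2 = 6.44% ≈ 6.4%

6.4%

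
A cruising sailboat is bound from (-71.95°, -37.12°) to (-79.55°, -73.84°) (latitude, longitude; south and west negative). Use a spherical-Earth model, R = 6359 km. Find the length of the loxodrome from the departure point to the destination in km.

Δψ = ln[tan(π/4+φ₂/2)/tan(π/4+φ₁/2)] = -0.5521;  Δφ = -0.1326 rad,  Δλ = -0.6409 rad
q = Δφ/Δψ = 0.2403
d = R·√(Δφ² + q²Δλ²) = 6359·0.20324 = 1292 km

1292 km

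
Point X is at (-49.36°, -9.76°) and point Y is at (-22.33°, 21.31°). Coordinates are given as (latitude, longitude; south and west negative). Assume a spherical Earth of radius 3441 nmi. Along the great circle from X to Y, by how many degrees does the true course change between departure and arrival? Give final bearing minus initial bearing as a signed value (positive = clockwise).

Initial bearing θ₁ = atan2(sin Δλ cos φ₂, cos φ₁ sin φ₂ − sin φ₁ cos φ₂ cos Δλ) = 53.46°
Final bearing θ₂ = (initial bearing from the destination back to the start) + 180° = 34.45°
Δθ = θ₂ − θ₁ = -19.0°

-19.0°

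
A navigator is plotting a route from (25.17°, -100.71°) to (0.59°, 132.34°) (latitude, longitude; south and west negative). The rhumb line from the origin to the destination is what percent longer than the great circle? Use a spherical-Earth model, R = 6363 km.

Great circle: σ = 2.1408 rad → d_gc = Rσ = 13621.9 km
Rhumb: Δφ = -0.4290, Δλ = -2.2157, Δψ = -0.4439, q = Δφ/Δψ = 0.9665 → d_rh = R√(Δφ²+q²Δλ²) = 13897.4 km
Excess = (13897.4 − 13621.9) / 13621.9 = 275.5 / 13621.9 = 2.02% ≈ 2.0%

2.0%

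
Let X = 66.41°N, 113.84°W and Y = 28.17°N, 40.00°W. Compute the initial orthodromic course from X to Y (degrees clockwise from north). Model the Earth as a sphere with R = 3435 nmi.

θ = atan2( sin Δλ·cos φ₂ ,  cos φ₁ sin φ₂ − sin φ₁ cos φ₂ cos Δλ )
  = atan2(+0.8467, -0.0359) = 92.43°

92.4°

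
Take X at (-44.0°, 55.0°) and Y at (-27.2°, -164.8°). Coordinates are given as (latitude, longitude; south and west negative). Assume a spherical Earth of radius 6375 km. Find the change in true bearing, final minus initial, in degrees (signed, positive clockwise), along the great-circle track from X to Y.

-116.8°

Initial bearing θ₁ = atan2(sin Δλ cos φ₂, cos φ₁ sin φ₂ − sin φ₁ cos φ₂ cos Δλ) = 144.68°
Final bearing θ₂ = (initial bearing from the destination back to the start) + 180° = 27.88°
Δθ = θ₂ − θ₁ = -116.8°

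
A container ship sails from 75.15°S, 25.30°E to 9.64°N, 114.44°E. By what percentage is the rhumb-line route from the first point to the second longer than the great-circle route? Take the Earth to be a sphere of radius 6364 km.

4.7%

Great circle: σ = 1.7295 rad → d_gc = Rσ = 11006.8 km
Rhumb: Δφ = +1.4799, Δλ = +1.5558, Δψ = +2.2068, q = Δφ/Δψ = 0.6706 → d_rh = R√(Δφ²+q²Δλ²) = 11523.0 km
Excess = (11523.0 − 11006.8) / 11006.8 = 516.2 / 11006.8 = 4.69% ≈ 4.7%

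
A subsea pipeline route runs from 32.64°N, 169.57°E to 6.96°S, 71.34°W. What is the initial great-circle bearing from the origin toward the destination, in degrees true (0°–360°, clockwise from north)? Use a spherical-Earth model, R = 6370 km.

θ = atan2( sin Δλ·cos φ₂ ,  cos φ₁ sin φ₂ − sin φ₁ cos φ₂ cos Δλ )
  = atan2(+0.8674, +0.1583) = 79.66°

79.7°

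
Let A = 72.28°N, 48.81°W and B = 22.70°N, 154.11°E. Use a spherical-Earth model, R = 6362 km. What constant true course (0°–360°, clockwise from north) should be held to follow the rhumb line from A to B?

Meridional parts: M(φ₁)=+1.8587, M(φ₂)=+0.4070 → ΔM = -1.4517;  Δλ = -2.7416 rad
tan C = Δλ / ΔM = +1.8885 → C = 242.10°

242.1°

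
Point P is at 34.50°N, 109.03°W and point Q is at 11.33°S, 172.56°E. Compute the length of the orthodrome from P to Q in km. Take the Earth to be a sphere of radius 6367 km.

9676 km

Haversine: a = sin²(Δφ/2)+cos φ₁ cos φ₂ sin²(Δλ/2) = 0.47446;  σ = 2·atan2(√a,√(1−a))
σ = 87.073° → d = Rσ = 6367·1.51970 = 9676 km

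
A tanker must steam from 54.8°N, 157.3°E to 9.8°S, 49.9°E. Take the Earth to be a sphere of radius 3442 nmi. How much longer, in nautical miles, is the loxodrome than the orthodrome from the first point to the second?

Great circle: cos σ = sin φ₁ sin φ₂ + cos φ₁ cos φ₂ cos Δλ,  σ = 1.8849 rad → d_gc = 6487.8 nmi
Rhumb line: Δψ = -1.3200, q = Δφ/Δψ = 0.8541, d_rh = R√(Δφ²+q²Δλ²) = 6740.1 nmi
Excess = 6740.1 − 6487.8 = 252.3 ≈ 252 nmi

252 nmi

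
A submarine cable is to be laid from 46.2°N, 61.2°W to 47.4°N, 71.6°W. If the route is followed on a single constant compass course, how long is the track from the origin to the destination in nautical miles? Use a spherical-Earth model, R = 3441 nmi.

Rhumb course C = atan2(Δλ, Δψ) with Δψ = ln[tan(π/4+φ₂/2)/tan(π/4+φ₁/2)] = +0.0306, Δλ = -0.1815 → C = 279.57°
d = R·|Δφ| / |cos C| = 3441·0.02094 / 0.16622 = 434 nmi

434 nmi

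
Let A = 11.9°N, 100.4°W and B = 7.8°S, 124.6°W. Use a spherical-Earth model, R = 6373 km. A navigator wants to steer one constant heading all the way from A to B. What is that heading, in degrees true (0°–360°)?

230.7°

Δψ = ln[tan(π/4+φ₂/2)/tan(π/4+φ₁/2)] = -0.3458
Δλ = -0.4224 rad (taken the short way round)
course = atan2(Δλ, Δψ) = 230.70°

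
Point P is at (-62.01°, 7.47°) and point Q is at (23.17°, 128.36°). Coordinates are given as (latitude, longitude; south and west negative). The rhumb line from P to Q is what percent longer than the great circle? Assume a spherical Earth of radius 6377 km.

Great circle: σ = 2.1760 rad → d_gc = Rσ = 13876.5 km
Rhumb: Δφ = +1.4867, Δλ = +2.1099, Δψ = +1.8052, q = Δφ/Δψ = 0.8235 → d_rh = R√(Δφ²+q²Δλ²) = 14582.8 km
Excess = (14582.8 − 13876.5) / 13876.5 = 706.3 / 13876.5 = 5.09% ≈ 5.1%

5.1%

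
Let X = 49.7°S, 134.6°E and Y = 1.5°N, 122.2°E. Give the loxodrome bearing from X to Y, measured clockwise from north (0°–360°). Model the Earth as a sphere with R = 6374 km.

348.1°

Δψ = ln[tan(π/4+φ₂/2)/tan(π/4+φ₁/2)] = +1.0287
Δλ = -0.2164 rad (taken the short way round)
course = atan2(Δλ, Δψ) = 348.12°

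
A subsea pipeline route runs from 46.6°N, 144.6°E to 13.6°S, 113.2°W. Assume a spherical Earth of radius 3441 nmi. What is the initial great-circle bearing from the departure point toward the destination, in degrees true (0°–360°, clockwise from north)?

90.7°

N = sin Δλ·cos φ₂ = +0.9500;  D = cos φ₁ sin φ₂ − sin φ₁ cos φ₂ cos Δλ = -0.0123
initial course = atan2(N, D) = 90.74°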